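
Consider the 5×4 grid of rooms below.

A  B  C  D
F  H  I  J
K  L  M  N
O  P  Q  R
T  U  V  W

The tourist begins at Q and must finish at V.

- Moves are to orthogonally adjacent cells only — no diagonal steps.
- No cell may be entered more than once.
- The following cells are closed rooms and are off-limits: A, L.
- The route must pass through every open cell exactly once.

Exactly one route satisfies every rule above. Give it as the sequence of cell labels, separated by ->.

Q -> P -> U -> T -> O -> K -> F -> H -> B -> C -> D -> J -> I -> M -> N -> R -> W -> V

Need to visit all 18 open cells exactly once, starting at Q and ending at V.
Cell D has only two open neighbours (J and C), so the path must pass straight through it: one of those is the cell it's entered from and the other is where it exits.
Route from Q: left to P, down to U, left to T, 3× up (reaching F), right to H, up to B, 2× right (reaching D), down to J, left to I, down to M, right to N, 2× down (reaching W), left to V — 17 moves in all.
Check: all 18 open cells covered.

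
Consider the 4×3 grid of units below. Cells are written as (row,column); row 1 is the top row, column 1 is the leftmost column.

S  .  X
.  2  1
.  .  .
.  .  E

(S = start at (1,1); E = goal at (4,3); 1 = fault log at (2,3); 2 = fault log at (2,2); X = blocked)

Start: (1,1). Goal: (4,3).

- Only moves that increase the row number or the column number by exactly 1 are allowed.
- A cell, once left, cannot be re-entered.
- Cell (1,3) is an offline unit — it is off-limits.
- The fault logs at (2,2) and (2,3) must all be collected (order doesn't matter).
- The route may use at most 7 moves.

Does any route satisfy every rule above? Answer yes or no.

One route that works: (1,1) → (2,1) → (2,2) → (2,3) → (3,3) → (4,3).

yes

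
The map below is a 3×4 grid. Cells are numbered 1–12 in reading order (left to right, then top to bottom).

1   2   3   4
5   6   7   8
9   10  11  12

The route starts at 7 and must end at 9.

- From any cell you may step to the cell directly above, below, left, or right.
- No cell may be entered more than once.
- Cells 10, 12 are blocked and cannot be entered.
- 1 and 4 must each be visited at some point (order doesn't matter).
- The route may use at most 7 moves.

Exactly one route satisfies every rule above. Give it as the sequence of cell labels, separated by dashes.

7 - 8 - 4 - 3 - 2 - 1 - 5 - 9

The 7-move cap with required stops at 1, 4 leaves no slack for detours.
Route from 7: right to 8, up to 4, 3× left (reaching 1), 2× down (reaching 9) — 7 moves in all.
Check: all required cells visited; 7 ≤ 7 moves.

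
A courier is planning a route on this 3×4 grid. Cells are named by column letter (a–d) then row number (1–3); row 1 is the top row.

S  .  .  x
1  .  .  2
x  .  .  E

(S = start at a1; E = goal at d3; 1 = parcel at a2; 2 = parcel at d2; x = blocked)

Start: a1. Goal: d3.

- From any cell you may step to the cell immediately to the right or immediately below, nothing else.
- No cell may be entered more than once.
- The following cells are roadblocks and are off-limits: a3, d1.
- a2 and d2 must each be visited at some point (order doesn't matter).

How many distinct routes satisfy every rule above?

A right/down-only route from a1 to d3 makes exactly 2 down-moves and 3 right-moves in some order.
With no other constraints that would be C(5,2) = 10 routes.
A monotone route can only reach the required cells in the order a2, d2, so split there and multiply the segment counts (each segment already excludes blocked cells): a1→a2: 1; a2→d2: 1; d2→d3: 1; product = 1.
That gives 1 route.

1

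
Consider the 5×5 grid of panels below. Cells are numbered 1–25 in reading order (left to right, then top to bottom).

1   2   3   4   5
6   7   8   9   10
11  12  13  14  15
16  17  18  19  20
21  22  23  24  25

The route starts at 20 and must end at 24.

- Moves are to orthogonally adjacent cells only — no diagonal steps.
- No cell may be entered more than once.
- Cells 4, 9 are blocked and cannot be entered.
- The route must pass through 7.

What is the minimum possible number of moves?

10

Any route passes through 7 somewhere between 20 and 24. Summing Manhattan distances along the two legs (20 → 7 → 24) gives a lower bound of 5 + 5 = 10 moves.
A route of 10 moves achieves this: 20 → 15 → 14 → 13 → 8 → 7 → 12 → 17 → 22 → 23 → 24.
Since 10 matches the lower bound, it is optimal.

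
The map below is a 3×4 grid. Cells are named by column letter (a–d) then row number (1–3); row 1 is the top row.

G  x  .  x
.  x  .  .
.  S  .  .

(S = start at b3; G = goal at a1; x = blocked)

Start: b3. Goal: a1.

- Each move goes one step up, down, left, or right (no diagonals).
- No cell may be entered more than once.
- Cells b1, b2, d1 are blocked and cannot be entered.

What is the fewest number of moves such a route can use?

3

The Manhattan distance from b3 to a1 is |3−1| + |2−1| = 3, so at least 3 moves are needed.
A route of 3 moves achieves this: b3 → a3 → a2 → a1.
Since 3 matches the lower bound, it is optimal.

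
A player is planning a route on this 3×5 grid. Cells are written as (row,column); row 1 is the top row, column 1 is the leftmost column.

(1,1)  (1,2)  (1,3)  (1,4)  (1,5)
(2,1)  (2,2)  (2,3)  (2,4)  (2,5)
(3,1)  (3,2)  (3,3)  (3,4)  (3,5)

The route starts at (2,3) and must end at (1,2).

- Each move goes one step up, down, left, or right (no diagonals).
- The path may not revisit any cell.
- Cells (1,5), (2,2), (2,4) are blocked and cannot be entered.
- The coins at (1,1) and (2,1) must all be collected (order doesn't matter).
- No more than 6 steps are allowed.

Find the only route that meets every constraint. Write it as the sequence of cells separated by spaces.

The 6-move cap with required stops at (1,1), (2,1) leaves no slack for detours.
Route from (2,3): down to (3,3), 2× left (reaching (3,1)), 2× up (reaching (1,1)), right to (1,2) — 6 moves in all.
Check: all required cells visited; 6 ≤ 6 moves.

(2,3) (3,3) (3,2) (3,1) (2,1) (1,1) (1,2)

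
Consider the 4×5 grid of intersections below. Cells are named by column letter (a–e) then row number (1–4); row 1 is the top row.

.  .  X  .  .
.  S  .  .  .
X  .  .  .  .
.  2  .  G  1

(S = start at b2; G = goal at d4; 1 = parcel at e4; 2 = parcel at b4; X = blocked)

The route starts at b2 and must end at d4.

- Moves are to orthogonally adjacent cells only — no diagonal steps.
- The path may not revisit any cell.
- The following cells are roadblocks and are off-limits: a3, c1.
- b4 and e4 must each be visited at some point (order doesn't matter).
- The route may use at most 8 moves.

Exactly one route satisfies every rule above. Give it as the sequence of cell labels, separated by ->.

The budget equals the shortest possible length, so every move has to be on a shortest route through the required cells.
Route from b2: down 2 to b4, right 1 to c4, up 1 to c3, right 2 to e3, down 1 to e4, left 1 to d4 — 8 moves in all.
Check: all required cells visited; 8 ≤ 8 moves.

b2 -> b3 -> b4 -> c4 -> c3 -> d3 -> e3 -> e4 -> d4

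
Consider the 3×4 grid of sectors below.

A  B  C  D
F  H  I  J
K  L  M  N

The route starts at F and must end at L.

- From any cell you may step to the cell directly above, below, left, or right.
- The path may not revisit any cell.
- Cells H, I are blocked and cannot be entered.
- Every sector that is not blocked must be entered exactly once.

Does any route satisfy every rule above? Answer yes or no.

Colour the cells like a checkerboard: each orthogonal step flips colour, so a Hamiltonian route alternates colours. Here there are 5 cells of one colour and 5 of the other, with start on the same colour as the goal — the counts and endpoints can't be arranged into an alternating sequence of length 10, so no Hamiltonian route exists.

no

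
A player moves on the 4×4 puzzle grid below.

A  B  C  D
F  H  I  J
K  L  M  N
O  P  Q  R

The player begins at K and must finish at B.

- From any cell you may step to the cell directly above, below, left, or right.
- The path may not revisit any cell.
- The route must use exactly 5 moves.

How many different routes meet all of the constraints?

Need simple routes of exactly 5 moves from K to B (Manhattan distance 3, so 1 moves are spent on a detour and 1 undoing it).
Enumerating: K F H I C B | K O P L H B | K L H F A B | K L H I C B | K L M I C B | K L M I H B.
That gives 6 routes.

6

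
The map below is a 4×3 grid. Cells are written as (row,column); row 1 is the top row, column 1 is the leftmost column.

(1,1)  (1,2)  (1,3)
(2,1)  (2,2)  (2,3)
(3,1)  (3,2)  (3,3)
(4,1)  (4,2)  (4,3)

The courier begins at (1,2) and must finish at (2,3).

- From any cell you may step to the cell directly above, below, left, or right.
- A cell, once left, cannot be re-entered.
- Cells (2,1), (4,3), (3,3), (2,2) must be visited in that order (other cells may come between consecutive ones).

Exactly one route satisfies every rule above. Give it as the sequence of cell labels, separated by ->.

(1,2) -> (1,1) -> (2,1) -> (3,1) -> (4,1) -> (4,2) -> (4,3) -> (3,3) -> (3,2) -> (2,2) -> (2,3)

The waypoints must appear in the order (2,1), (4,3), (3,3), (2,2), with no cell reused.
Route from (1,2): left 1 to (1,1), down 3 to (4,1), right 2 to (4,3), up 1 to (3,3), left 1 to (3,2), up 1 to (2,2), right 1 to (2,3) — 10 moves in all.
Check: order respected ((2,1) at step 2, (4,3) at step 6, (3,3) at step 7, (2,2) at step 9).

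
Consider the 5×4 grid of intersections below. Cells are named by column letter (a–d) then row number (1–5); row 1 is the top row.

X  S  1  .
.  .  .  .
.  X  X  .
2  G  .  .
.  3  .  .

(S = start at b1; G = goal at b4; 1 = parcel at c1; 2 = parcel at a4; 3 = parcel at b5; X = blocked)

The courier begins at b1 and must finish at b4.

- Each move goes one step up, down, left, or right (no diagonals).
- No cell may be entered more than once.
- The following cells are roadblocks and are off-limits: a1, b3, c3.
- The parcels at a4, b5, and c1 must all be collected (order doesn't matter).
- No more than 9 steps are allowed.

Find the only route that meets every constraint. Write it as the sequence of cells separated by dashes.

Any route must reach a4, b5, and c1 and still end at b4 within 9 moves, so the order of the required stops is forced.
Route from b1: right 1 to c1, down 1 to c2, left 2 to a2, down 3 to a5, right 1 to b5, up 1 to b4 — 9 moves in all.
Check: all required cells visited; 9 ≤ 9 moves.

b1 - c1 - c2 - b2 - a2 - a3 - a4 - a5 - b5 - b4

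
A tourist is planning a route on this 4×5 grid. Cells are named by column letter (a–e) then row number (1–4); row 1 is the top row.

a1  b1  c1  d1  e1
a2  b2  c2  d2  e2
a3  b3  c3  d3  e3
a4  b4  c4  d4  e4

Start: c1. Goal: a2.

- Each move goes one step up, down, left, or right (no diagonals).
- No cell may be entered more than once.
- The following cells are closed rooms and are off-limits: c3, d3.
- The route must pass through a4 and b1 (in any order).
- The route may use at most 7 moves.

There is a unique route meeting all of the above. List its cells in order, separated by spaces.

The budget equals the shortest possible length, so every move has to be on a shortest route through the required cells.
Route from c1: left 1 to b1, down 3 to b4, left 1 to a4, up 2 to a2 — 7 moves in all.
Check: all required cells visited; 7 ≤ 7 moves.

c1 b1 b2 b3 b4 a4 a3 a2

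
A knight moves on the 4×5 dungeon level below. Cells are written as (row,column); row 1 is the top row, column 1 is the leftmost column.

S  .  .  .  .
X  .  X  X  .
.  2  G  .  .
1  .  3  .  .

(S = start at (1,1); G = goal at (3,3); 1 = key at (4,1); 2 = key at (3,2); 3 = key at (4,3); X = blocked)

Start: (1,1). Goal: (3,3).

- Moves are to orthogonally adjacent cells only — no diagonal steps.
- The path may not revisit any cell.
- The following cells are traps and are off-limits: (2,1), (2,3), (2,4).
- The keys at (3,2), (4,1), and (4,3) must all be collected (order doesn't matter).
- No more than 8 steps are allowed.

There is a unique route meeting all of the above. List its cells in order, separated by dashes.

Any route must reach (3,2), (4,1), and (4,3) and still end at (3,3) within 8 moves, so the order of the required stops is forced.
Route from (1,1): right 1 to (1,2), down 2 to (3,2), left 1 to (3,1), down 1 to (4,1), right 2 to (4,3), up 1 to (3,3) — 8 moves in all.
Check: all required cells visited; 8 ≤ 8 moves.

(1,1) - (1,2) - (2,2) - (3,2) - (3,1) - (4,1) - (4,2) - (4,3) - (3,3)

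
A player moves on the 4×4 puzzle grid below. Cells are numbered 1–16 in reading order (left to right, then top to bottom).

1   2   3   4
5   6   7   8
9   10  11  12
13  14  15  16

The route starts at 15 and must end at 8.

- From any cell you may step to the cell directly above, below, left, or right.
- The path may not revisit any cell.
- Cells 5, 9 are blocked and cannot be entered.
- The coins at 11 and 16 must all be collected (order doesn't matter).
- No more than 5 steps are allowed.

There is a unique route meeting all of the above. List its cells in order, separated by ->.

15 -> 16 -> 12 -> 11 -> 7 -> 8

Any route must reach 11 and 16 and still end at 8 within 5 moves, so the order of the required stops is forced.
Route from 15: right to 16, up to 12, left to 11, up to 7, right to 8 — 5 moves in all.
Check: all required cells visited; 5 ≤ 5 moves.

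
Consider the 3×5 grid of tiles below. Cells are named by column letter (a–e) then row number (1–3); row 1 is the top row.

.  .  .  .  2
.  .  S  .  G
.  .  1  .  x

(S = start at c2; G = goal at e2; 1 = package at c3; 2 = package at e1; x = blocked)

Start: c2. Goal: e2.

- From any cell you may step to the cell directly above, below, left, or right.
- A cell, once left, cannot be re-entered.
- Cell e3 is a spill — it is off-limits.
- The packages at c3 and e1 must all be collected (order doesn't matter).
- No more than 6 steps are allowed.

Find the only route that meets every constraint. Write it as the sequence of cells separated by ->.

c2 -> c3 -> d3 -> d2 -> d1 -> e1 -> e2

Any route must reach c3 and e1 and still end at e2 within 6 moves, so the order of the required stops is forced.
Route from c2: down 1 to c3, right 1 to d3, up 2 to d1, right 1 to e1, down 1 to e2 — 6 moves in all.
Check: all required cells visited; 6 ≤ 6 moves.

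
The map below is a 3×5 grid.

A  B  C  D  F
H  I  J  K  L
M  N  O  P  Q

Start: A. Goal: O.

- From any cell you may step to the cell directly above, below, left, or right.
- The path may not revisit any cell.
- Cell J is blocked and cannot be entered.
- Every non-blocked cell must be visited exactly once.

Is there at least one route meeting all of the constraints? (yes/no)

no

Colour the cells like a checkerboard: each orthogonal step flips colour, so a Hamiltonian route alternates colours. Here there are 8 cells of one colour and 6 of the other, with start on the same colour as the goal — the counts and endpoints can't be arranged into an alternating sequence of length 14, so no Hamiltonian route exists.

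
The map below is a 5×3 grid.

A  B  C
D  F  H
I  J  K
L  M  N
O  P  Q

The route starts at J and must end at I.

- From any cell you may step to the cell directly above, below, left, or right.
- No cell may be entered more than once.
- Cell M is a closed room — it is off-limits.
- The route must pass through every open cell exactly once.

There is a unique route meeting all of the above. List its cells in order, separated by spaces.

J F D A B C H K N Q P O L I

Need to visit all 14 open cells exactly once, starting at J and ending at I.
Route from J: up to F, left to D, up to A, 2× right (reaching C), 4× down (reaching Q), 2× left (reaching O), 2× up (reaching I) — 13 moves in all.
Check: all 14 open cells covered.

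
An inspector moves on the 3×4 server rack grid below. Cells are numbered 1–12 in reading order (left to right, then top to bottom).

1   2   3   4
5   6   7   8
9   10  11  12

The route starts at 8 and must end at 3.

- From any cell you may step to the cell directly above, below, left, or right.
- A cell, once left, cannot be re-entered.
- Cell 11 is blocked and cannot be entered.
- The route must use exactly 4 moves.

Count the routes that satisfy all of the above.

Need simple routes of exactly 4 moves from 8 to 3 (Manhattan distance 2, so 1 moves are spent on a detour and 1 undoing it).
Enumerating: 8 7 6 2 3.
That gives 1 route.

1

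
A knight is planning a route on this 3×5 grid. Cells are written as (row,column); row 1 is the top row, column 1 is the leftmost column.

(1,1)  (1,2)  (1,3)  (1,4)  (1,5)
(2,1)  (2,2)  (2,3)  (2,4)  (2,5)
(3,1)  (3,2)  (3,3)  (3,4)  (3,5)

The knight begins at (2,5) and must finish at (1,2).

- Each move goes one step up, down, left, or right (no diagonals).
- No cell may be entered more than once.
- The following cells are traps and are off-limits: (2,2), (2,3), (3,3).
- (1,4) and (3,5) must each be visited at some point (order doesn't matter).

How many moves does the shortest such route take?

6

Any route passes through (1,4) and (3,5) in some order between (2,5) and (1,2). Summing Manhattan distances along each leg and taking the cheapest ordering ((2,5) → (3,5) → (1,4) → (1,2)) gives a lower bound of 1 + 3 + 2 = 6 moves.
A route of 6 moves achieves this: (2,5) → (3,5) → (3,4) → (2,4) → (1,4) → (1,3) → (1,2).
Since 6 matches the lower bound, it is optimal.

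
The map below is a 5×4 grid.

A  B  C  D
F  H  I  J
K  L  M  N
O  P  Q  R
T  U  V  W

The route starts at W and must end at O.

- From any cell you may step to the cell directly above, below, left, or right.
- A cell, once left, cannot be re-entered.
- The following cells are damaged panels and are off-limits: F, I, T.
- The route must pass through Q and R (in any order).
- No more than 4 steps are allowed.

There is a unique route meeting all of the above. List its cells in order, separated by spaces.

The 4-move cap with required stops at Q, R leaves no slack for detours.
Route from W: up 1 to R, left 3 to O — 4 moves in all.
Check: all required cells visited; 4 ≤ 4 moves.

W R Q P O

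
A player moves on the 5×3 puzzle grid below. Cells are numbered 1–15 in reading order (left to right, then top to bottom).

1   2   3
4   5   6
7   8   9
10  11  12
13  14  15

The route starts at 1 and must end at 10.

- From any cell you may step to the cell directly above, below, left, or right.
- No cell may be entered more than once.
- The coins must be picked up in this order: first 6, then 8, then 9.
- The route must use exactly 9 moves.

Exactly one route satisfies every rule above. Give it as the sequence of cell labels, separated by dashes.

The waypoints must appear in the order 6, 8, 9, with no cell reused.
Route from 1: 2× right (reaching 3), down to 6, left to 5, down to 8, right to 9, down to 12, 2× left (reaching 10) — 9 moves in all.
Check: order respected (6 at step 3, 8 at step 5, 9 at step 6); 9 moves as required.

1 - 2 - 3 - 6 - 5 - 8 - 9 - 12 - 11 - 10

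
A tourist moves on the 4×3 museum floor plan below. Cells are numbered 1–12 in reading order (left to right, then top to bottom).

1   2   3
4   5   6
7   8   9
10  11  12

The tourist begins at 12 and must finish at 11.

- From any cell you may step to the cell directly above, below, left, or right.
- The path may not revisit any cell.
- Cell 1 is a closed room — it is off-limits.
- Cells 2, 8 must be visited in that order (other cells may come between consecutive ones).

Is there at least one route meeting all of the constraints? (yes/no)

One route that works: 12 → 9 → 6 → 3 → 2 → 5 → 8 → 11.

yes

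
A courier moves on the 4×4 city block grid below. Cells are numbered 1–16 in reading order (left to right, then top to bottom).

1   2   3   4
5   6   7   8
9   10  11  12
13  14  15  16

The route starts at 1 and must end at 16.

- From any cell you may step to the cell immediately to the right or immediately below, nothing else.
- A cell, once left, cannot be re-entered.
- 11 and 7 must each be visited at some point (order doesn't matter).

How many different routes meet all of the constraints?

6

A right/down-only route from 1 to 16 makes exactly 3 down-moves and 3 right-moves in some order.
With no other constraints that would be C(6,3) = 20 routes.
A monotone route can only reach the required cells in the order 7, 11, so split there and multiply the segment counts: 1→7: 3; 7→11: 1; 11→16: 2; product = 6.
That gives 6 routes.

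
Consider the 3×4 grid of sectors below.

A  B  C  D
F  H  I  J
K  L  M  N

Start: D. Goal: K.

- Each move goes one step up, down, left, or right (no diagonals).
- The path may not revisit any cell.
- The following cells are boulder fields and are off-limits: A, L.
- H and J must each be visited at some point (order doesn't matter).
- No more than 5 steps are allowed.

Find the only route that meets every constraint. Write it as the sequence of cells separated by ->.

D -> J -> I -> H -> F -> K

The budget equals the shortest possible length, so every move has to be on a shortest route through the required cells.
Route from D: down to J, 3× left (reaching F), down to K — 5 moves in all.
Check: all required cells visited; 5 ≤ 5 moves.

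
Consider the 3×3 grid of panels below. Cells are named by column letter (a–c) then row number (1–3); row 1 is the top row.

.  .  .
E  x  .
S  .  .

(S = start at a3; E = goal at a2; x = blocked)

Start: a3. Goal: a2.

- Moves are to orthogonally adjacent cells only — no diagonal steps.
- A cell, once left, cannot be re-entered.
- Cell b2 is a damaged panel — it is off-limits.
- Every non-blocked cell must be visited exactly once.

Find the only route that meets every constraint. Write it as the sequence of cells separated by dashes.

Need to visit all 8 open cells exactly once, starting at a3 and ending at a2.
Cell c1 has only two open neighbours (c2 and b1), so the path must pass straight through it: one of those is the cell it's entered from and the other is where it exits.
Route from a3: 2× right (reaching c3), 2× up (reaching c1), 2× left (reaching a1), down to a2 — 7 moves in all.
Check: all 8 open cells covered.

a3 - b3 - c3 - c2 - c1 - b1 - a1 - a2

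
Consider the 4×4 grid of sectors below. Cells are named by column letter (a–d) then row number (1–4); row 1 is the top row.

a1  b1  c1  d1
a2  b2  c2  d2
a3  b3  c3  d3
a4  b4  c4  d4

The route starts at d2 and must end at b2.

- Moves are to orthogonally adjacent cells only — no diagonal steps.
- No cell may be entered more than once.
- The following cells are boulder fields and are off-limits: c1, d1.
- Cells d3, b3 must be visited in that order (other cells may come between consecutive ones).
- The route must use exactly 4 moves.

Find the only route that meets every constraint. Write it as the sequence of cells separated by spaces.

The waypoints must appear in the order d3, b3, with no cell reused.
Route from d2: down 1 to d3, left 2 to b3, up 1 to b2 — 4 moves in all.
Check: order respected (d3 at step 1, b3 at step 3); 4 moves as required.

d2 d3 c3 b3 b2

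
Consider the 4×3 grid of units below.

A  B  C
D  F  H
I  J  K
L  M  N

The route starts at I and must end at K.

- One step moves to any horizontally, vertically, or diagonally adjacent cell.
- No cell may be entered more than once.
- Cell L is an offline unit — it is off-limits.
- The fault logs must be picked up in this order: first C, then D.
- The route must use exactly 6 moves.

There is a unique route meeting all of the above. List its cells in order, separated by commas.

I, F, C, B, D, J, K

The waypoints must appear in the order C, D, with no cell reused.
Route from I: up-right 2 to C, left 1 to B, down-left 1 to D, down-right 1 to J, right 1 to K — 6 moves in all.
Check: order respected (C at step 2, D at step 4); 6 moves as required.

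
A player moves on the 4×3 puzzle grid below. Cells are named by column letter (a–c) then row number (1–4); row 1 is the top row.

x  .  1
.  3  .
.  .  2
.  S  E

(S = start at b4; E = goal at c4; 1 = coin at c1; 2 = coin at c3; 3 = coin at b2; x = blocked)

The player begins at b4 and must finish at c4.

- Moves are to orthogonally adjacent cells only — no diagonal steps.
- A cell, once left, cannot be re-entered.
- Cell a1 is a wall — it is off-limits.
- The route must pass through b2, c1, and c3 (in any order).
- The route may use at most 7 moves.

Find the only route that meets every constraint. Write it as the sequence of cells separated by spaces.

b4 b3 b2 b1 c1 c2 c3 c4

Any route must reach b2, c1, and c3 and still end at c4 within 7 moves, so the order of the required stops is forced.
Route from b4: 3× up (reaching b1), right to c1, 3× down (reaching c4) — 7 moves in all.
Check: all required cells visited; 7 ≤ 7 moves.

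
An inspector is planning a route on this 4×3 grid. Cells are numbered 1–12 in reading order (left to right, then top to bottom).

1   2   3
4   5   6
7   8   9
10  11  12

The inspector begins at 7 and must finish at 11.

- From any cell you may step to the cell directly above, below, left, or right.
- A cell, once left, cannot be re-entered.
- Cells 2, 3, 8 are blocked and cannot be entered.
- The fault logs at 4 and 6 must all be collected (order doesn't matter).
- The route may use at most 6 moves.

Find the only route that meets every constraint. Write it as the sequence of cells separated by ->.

7 -> 4 -> 5 -> 6 -> 9 -> 12 -> 11

Any route must reach 4 and 6 and still end at 11 within 6 moves, so the order of the required stops is forced.
Route from 7: up 1 to 4, right 2 to 6, down 2 to 12, left 1 to 11 — 6 moves in all.
Check: all required cells visited; 6 ≤ 6 moves.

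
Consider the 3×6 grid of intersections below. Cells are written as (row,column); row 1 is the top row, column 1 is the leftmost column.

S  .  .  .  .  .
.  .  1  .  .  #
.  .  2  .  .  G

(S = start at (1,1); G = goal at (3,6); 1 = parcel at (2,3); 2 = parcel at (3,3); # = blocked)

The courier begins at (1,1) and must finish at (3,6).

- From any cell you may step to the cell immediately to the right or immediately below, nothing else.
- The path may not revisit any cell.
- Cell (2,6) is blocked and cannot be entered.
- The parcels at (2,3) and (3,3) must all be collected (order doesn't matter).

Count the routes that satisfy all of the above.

A right/down-only route from (1,1) to (3,6) makes exactly 2 down-moves and 5 right-moves in some order.
With no other constraints that would be C(7,2) = 21 routes.
A monotone route can only reach the required cells in the order (2,3), (3,3), so split there and multiply the segment counts (each segment already excludes blocked cells): (1,1)→(2,3): 3; (2,3)→(3,3): 1; (3,3)→(3,6): 1; product = 3.
That gives 3 routes.

3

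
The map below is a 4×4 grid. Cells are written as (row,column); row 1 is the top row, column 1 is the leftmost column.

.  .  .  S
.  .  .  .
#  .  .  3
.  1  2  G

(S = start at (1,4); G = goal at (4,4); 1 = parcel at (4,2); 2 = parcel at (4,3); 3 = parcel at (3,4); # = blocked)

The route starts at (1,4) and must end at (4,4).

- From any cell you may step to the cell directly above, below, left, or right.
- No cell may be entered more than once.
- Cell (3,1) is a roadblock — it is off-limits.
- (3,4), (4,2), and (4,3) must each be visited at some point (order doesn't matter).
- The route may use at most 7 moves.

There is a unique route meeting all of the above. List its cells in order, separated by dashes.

(1,4) - (2,4) - (3,4) - (3,3) - (3,2) - (4,2) - (4,3) - (4,4)

The budget equals the shortest possible length, so every move has to be on a shortest route through the required cells.
Route from (1,4): down 2 to (3,4), left 2 to (3,2), down 1 to (4,2), right 2 to (4,4) — 7 moves in all.
Check: all required cells visited; 7 ≤ 7 moves.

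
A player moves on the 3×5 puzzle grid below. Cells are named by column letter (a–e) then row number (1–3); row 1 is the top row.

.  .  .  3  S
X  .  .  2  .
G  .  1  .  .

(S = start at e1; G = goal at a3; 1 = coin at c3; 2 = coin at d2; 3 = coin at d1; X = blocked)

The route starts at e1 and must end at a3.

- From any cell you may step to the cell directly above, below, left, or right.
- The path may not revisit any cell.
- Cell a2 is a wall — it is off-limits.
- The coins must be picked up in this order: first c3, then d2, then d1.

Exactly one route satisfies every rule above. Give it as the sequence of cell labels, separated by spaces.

e1 e2 e3 d3 c3 c2 d2 d1 c1 b1 b2 b3 a3

The waypoints must appear in the order c3, d2, d1, with no cell reused.
Route from e1: down 2 to e3, left 2 to c3, up 1 to c2, right 1 to d2, up 1 to d1, left 2 to b1, down 2 to b3, left 1 to a3 — 12 moves in all.
Check: order respected (1 at step 4, 2 at step 6, 3 at step 7).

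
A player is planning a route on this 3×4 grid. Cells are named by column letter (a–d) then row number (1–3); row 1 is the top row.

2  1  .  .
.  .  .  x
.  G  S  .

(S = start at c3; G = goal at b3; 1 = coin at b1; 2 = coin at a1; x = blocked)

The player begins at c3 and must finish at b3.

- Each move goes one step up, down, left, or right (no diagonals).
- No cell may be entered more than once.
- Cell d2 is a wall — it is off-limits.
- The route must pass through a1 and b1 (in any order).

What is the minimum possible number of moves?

7

Any route passes through a1 and b1 in some order between c3 and b3. Summing Manhattan distances along each leg and taking the cheapest ordering (c3 → b1 → a1 → b3) gives a lower bound of 3 + 1 + 3 = 7 moves.
A route of 7 moves achieves this: c3 → c2 → c1 → b1 → a1 → a2 → a3 → b3.
Since 7 matches the lower bound, it is optimal.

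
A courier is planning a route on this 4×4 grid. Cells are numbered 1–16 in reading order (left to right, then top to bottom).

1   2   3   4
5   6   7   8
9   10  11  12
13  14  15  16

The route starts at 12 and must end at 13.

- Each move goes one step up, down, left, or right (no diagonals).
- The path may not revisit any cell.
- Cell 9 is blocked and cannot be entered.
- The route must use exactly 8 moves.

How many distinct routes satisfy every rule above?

Need simple routes of exactly 8 moves from 12 to 13 (Manhattan distance 4, so 2 moves are spent on a detour and 2 undoing it).
Enumerating: 12 8 4 3 7 11 15 14 13 | 12 8 4 3 7 11 10 14 13 | 12 8 4 3 7 6 10 14 13 | 12 8 4 3 2 6 10 14 13 | 12 8 7 3 2 6 10 14 13 | 12 8 7 6 10 11 15 14 13 | 12 16 15 11 7 6 10 14 13 | 12 11 7 3 2 6 10 14 13.
That gives 8 routes.

8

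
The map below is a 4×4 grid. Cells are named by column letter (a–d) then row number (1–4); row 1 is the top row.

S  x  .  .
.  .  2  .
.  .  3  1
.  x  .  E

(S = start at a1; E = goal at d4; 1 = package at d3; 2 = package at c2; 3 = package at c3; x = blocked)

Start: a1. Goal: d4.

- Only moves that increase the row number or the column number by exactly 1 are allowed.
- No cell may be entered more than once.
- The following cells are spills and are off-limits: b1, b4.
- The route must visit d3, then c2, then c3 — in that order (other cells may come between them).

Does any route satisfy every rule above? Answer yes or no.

c2 lies above d3, so going from d3 to c2 would need an upward move — but moves only go right/down, so d3 cannot be visited before c2.

no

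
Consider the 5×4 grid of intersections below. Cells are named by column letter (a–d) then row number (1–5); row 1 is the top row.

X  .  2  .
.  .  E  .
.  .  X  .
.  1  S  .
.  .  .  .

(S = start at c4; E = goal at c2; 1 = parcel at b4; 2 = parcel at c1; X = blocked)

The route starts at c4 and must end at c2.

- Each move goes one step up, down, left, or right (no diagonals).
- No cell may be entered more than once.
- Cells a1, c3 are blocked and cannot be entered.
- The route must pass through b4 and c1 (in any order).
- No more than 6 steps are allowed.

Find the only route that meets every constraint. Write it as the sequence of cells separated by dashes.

c4 - b4 - b3 - b2 - b1 - c1 - c2

The 6-move cap with required stops at b4, c1 leaves no slack for detours.
Route from c4: left 1 to b4, up 3 to b1, right 1 to c1, down 1 to c2 — 6 moves in all.
Check: all required cells visited; 6 ≤ 6 moves.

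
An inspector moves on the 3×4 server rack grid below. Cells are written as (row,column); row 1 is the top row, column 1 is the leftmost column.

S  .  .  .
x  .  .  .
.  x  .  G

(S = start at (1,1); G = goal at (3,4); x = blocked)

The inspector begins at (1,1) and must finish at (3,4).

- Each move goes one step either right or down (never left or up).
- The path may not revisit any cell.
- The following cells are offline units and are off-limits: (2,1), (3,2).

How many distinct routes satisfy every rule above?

A right/down-only route from (1,1) to (3,4) makes exactly 2 down-moves and 3 right-moves in some order.
With no other constraints that would be C(5,2) = 10 routes.
Subtract routes through each blocked cell (inclusion–exclusion for overlaps): − through (2,1): 4 − through (3,2): 3 + through (2,1)&(3,2): 2 → 5.
That gives 5 routes.

5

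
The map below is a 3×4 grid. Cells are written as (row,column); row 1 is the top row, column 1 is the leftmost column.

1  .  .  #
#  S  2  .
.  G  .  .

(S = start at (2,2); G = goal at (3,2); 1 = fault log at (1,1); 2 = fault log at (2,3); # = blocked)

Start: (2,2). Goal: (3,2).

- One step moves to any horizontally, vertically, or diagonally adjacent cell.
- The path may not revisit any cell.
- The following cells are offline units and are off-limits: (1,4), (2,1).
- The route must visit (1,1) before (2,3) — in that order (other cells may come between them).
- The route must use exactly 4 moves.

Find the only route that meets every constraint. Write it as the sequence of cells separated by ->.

The waypoints must appear in the order (1,1), (2,3), with no cell reused.
Route from (2,2): up-left to (1,1), right to (1,2), down-right to (2,3), down-left to (3,2) — 4 moves in all.
Check: order respected (1 at step 1, 2 at step 3); 4 moves as required.

(2,2) -> (1,1) -> (1,2) -> (2,3) -> (3,2)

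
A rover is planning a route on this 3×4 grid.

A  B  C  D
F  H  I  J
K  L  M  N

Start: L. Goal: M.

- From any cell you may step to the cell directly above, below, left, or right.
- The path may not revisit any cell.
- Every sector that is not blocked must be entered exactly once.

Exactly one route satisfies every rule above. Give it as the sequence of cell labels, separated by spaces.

L K F A B H I C D J N M

Need to visit all 12 open cells exactly once, starting at L and ending at M.
Cell A has only two open neighbours (F and B), so the path must pass straight through it: one of those is the cell it's entered from and the other is where it exits.
Route from L: left 1 to K, up 2 to A, right 1 to B, down 1 to H, right 1 to I, up 1 to C, right 1 to D, down 2 to N, left 1 to M — 11 moves in all.
Check: all 12 open cells covered.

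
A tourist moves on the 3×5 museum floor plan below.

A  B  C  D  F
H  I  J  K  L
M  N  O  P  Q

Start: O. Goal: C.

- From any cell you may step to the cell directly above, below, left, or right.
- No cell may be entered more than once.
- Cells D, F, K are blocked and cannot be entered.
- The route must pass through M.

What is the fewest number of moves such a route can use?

Any route passes through M somewhere between O and C. Summing Manhattan distances along the two legs (O → M → C) gives a lower bound of 2 + 4 = 6 moves.
A route of 6 moves achieves this: O → N → M → H → A → B → C.
Since 6 matches the lower bound, it is optimal.

6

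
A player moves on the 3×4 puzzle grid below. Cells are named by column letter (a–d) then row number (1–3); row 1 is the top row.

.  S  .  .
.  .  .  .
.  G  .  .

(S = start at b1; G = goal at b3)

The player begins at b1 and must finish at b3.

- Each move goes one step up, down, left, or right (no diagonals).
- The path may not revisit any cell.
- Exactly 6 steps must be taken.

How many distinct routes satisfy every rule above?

7

Need simple routes of exactly 6 moves from b1 to b3 (Manhattan distance 2, so 2 moves are spent on a detour and 2 undoing it).
Enumerating: b1 b2 c2 d2 d3 c3 b3 | b1 a1 a2 b2 c2 c3 b3 | b1 c1 c2 b2 a2 a3 b3 | b1 c1 c2 d2 d3 c3 b3 | b1 c1 d1 d2 d3 c3 b3 | b1 c1 d1 d2 c2 c3 b3 | b1 c1 d1 d2 c2 b2 b3.
That gives 7 routes.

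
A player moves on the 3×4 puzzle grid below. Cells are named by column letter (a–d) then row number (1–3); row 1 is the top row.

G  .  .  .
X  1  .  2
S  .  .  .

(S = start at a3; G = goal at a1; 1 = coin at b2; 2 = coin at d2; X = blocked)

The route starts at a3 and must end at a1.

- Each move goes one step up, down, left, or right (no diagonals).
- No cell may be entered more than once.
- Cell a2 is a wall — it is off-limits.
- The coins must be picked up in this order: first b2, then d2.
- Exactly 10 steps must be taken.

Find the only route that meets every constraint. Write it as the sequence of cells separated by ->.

The waypoints must appear in the order b2, d2, with no cell reused.
Route from a3: right 1 to b3, up 1 to b2, right 1 to c2, down 1 to c3, right 1 to d3, up 2 to d1, left 3 to a1 — 10 moves in all.
Check: order respected (1 at step 2, 2 at step 6); 10 moves as required.

a3 -> b3 -> b2 -> c2 -> c3 -> d3 -> d2 -> d1 -> c1 -> b1 -> a1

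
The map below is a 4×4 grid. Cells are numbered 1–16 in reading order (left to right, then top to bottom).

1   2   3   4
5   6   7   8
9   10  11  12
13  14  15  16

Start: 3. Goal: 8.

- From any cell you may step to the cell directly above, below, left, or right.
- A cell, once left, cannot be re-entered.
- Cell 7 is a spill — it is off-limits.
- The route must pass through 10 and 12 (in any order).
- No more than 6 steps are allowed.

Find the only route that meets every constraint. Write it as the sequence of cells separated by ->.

The 6-move cap with required stops at 10, 12 leaves no slack for detours.
Route from 3: left to 2, 2× down (reaching 10), 2× right (reaching 12), up to 8 — 6 moves in all.
Check: all required cells visited; 6 ≤ 6 moves.

3 -> 2 -> 6 -> 10 -> 11 -> 12 -> 8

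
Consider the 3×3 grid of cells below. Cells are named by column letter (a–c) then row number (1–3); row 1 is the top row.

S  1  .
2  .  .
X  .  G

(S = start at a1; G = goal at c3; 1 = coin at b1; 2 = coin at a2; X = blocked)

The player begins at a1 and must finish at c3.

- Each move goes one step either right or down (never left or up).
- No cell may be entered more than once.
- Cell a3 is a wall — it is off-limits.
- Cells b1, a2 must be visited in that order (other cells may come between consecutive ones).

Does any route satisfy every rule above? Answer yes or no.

a2 lies to the left of b1, so going from b1 to a2 would need a leftward move — but moves only go right/down, so b1 cannot be visited before a2.

no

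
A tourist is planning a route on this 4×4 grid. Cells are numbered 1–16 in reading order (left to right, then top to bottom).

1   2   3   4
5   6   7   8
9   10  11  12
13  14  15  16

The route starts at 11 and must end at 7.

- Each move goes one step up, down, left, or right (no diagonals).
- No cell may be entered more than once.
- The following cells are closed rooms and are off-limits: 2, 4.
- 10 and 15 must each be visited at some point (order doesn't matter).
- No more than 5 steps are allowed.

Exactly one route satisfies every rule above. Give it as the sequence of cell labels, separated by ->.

The 5-move cap with required stops at 10, 15 leaves no slack for detours.
Route from 11: down 1 to 15, left 1 to 14, up 2 to 6, right 1 to 7 — 5 moves in all.
Check: all required cells visited; 5 ≤ 5 moves.

11 -> 15 -> 14 -> 10 -> 6 -> 7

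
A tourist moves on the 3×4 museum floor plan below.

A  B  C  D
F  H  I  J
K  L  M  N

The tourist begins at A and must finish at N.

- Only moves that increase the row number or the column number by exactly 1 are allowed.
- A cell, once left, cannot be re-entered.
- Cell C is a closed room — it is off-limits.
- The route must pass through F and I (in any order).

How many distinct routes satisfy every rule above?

2

A right/down-only route from A to N makes exactly 2 down-moves and 3 right-moves in some order.
With no other constraints that would be C(5,2) = 10 routes.
A monotone route can only reach the required cells in the order F, I, so split there and multiply the segment counts (each segment already excludes blocked cells): A→F: 1; F→I: 1; I→N: 2; product = 2.
That gives 2 routes.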